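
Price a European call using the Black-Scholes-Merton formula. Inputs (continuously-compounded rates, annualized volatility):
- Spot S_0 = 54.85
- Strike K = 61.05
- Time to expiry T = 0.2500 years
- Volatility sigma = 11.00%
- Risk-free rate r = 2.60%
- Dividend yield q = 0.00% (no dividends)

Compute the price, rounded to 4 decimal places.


Answer: Price = 0.0421

Derivation:
d1 = (ln(S/K) + (r - q + 0.5*sigma^2) * T) / (sigma * sqrt(T)) = -1.80142752
d2 = d1 - sigma * sqrt(T) = -1.85642752
exp(-rT) = 0.99352108; exp(-qT) = 1.00000000
C = S_0 * exp(-qT) * N(d1) - K * exp(-rT) * N(d2)
N(d1) = 0.03581776; N(d2) = 0.03169632
C = 54.8500 * 1.00000000 * 0.03581776 - 61.0500 * 0.99352108 * 0.03169632 = 0.0421


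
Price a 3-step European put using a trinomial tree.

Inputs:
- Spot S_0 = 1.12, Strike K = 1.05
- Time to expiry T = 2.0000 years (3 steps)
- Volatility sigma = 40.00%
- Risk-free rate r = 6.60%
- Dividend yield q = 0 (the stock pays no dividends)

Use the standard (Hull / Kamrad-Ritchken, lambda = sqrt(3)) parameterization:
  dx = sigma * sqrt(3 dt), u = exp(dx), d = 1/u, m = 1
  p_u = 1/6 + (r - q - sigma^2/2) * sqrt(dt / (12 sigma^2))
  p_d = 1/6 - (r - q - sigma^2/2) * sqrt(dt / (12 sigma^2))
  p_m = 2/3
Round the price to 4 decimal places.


dt = T/N = 0.666667; dx = sigma*sqrt(3*dt) = 0.565685
u = exp(dx) = 1.760654; d = 1/u = 0.567971
p_u = 0.158417, p_m = 0.666667, p_d = 0.174916
Discount per step: exp(-r*dt) = 0.956954
Stock lattice S(k, j) with j the centered position index:
  k=0: S(0,+0) = 1.1200
  k=1: S(1,-1) = 0.6361; S(1,+0) = 1.1200; S(1,+1) = 1.9719
  k=2: S(2,-2) = 0.3613; S(2,-1) = 0.6361; S(2,+0) = 1.1200; S(2,+1) = 1.9719; S(2,+2) = 3.4719
  k=3: S(3,-3) = 0.2052; S(3,-2) = 0.3613; S(3,-1) = 0.6361; S(3,+0) = 1.1200; S(3,+1) = 1.9719; S(3,+2) = 3.4719; S(3,+3) = 6.1128
Terminal payoffs V(N, j) = max(K - S_T, 0):
  V(3,-3) = 0.844791; V(3,-2) = 0.688698; V(3,-1) = 0.413873; V(3,+0) = 0.000000; V(3,+1) = 0.000000; V(3,+2) = 0.000000; V(3,+3) = 0.000000
Backward induction: V(k, j) = exp(-r*dt) * [p_u * V(k+1, j+1) + p_m * V(k+1, j) + p_d * V(k+1, j-1)]
  V(2,-2) = exp(-r*dt) * [p_u*0.413873 + p_m*0.688698 + p_d*0.844791] = 0.643518
  V(2,-1) = exp(-r*dt) * [p_u*0.000000 + p_m*0.413873 + p_d*0.688698] = 0.379317
  V(2,+0) = exp(-r*dt) * [p_u*0.000000 + p_m*0.000000 + p_d*0.413873] = 0.069277
  V(2,+1) = exp(-r*dt) * [p_u*0.000000 + p_m*0.000000 + p_d*0.000000] = 0.000000
  V(2,+2) = exp(-r*dt) * [p_u*0.000000 + p_m*0.000000 + p_d*0.000000] = 0.000000
  V(1,-1) = exp(-r*dt) * [p_u*0.069277 + p_m*0.379317 + p_d*0.643518] = 0.360211
  V(1,+0) = exp(-r*dt) * [p_u*0.000000 + p_m*0.069277 + p_d*0.379317] = 0.107689
  V(1,+1) = exp(-r*dt) * [p_u*0.000000 + p_m*0.000000 + p_d*0.069277] = 0.011596
  V(0,+0) = exp(-r*dt) * [p_u*0.011596 + p_m*0.107689 + p_d*0.360211] = 0.130755

Answer: Price = V(0,0) = 0.1308


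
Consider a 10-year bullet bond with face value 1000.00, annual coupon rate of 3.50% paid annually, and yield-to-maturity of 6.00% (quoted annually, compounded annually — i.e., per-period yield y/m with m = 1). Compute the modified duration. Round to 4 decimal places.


Coupon per period c = face * coupon_rate / m = 35.000000
Periods per year m = 1; per-period yield y/m = 0.060000
Number of cashflows N = 10
Cashflows (t years, CF_t, discount factor 1/(1+y/m)^(m*t), PV):
  t = 1.0000: CF_t = 35.000000, DF = 0.943396, PV = 33.018868
  t = 2.0000: CF_t = 35.000000, DF = 0.889996, PV = 31.149875
  t = 3.0000: CF_t = 35.000000, DF = 0.839619, PV = 29.386675
  t = 4.0000: CF_t = 35.000000, DF = 0.792094, PV = 27.723278
  t = 5.0000: CF_t = 35.000000, DF = 0.747258, PV = 26.154036
  t = 6.0000: CF_t = 35.000000, DF = 0.704961, PV = 24.673619
  t = 7.0000: CF_t = 35.000000, DF = 0.665057, PV = 23.276999
  t = 8.0000: CF_t = 35.000000, DF = 0.627412, PV = 21.959433
  t = 9.0000: CF_t = 35.000000, DF = 0.591898, PV = 20.716446
  t = 10.0000: CF_t = 1035.000000, DF = 0.558395, PV = 577.938594
Price P = sum_t PV_t = 815.997824
First compute Macaulay numerator sum_t t * PV_t:
  t * PV_t at t = 1.0000: 33.018868
  t * PV_t at t = 2.0000: 62.299751
  t * PV_t at t = 3.0000: 88.160025
  t * PV_t at t = 4.0000: 110.893113
  t * PV_t at t = 5.0000: 130.770180
  t * PV_t at t = 6.0000: 148.041713
  t * PV_t at t = 7.0000: 162.938993
  t * PV_t at t = 8.0000: 175.675464
  t * PV_t at t = 9.0000: 186.448016
  t * PV_t at t = 10.0000: 5779.385941
Macaulay duration D = 6877.632064 / 815.997824 = 8.428493
Modified duration = D / (1 + y/m) = 8.428493 / (1 + 0.060000) = 7.951409

Answer: Modified duration = 7.9514


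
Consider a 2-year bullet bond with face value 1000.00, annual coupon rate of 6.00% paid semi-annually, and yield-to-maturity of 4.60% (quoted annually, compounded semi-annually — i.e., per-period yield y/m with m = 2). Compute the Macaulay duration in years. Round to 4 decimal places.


Coupon per period c = face * coupon_rate / m = 30.000000
Periods per year m = 2; per-period yield y/m = 0.023000
Number of cashflows N = 4
Cashflows (t years, CF_t, discount factor 1/(1+y/m)^(m*t), PV):
  t = 0.5000: CF_t = 30.000000, DF = 0.977517, PV = 29.325513
  t = 1.0000: CF_t = 30.000000, DF = 0.955540, PV = 28.666191
  t = 1.5000: CF_t = 30.000000, DF = 0.934056, PV = 28.021692
  t = 2.0000: CF_t = 1030.000000, DF = 0.913056, PV = 940.447789
Price P = sum_t PV_t = 1026.461185
Macaulay numerator sum_t t * PV_t:
  t * PV_t at t = 0.5000: 14.662757
  t * PV_t at t = 1.0000: 28.666191
  t * PV_t at t = 1.5000: 42.032538
  t * PV_t at t = 2.0000: 1880.895578
Macaulay duration D = (sum_t t * PV_t) / P = 1966.257064 / 1026.461185 = 1.915569

Answer: Macaulay duration = 1.9156 years


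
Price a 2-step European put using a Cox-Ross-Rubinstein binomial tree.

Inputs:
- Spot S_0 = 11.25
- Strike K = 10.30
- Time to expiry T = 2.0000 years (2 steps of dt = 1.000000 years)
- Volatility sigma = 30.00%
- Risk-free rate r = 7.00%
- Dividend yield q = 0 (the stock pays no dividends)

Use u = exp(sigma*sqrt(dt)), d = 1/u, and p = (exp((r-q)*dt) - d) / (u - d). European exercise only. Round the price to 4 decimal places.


Answer: Price = V(0,0) = 0.7438

Derivation:
dt = T/N = 1.000000
u = exp(sigma*sqrt(dt)) = 1.349859; d = 1/u = 0.740818
p = (exp((r-q)*dt) - d) / (u - d) = 0.544611
Discount per step: exp(-r*dt) = 0.932394
Stock lattice S(k, i) with i counting down-moves:
  k=0: S(0,0) = 11.2500
  k=1: S(1,0) = 15.1859; S(1,1) = 8.3342
  k=2: S(2,0) = 20.4988; S(2,1) = 11.2500; S(2,2) = 6.1741
Terminal payoffs V(N, i) = max(K - S_T, 0):
  V(2,0) = 0.000000; V(2,1) = 0.000000; V(2,2) = 4.125869
Backward induction: V(k, i) = exp(-r*dt) * [p * V(k+1, i) + (1-p) * V(k+1, i+1)].
  V(1,0) = exp(-r*dt) * [p*0.000000 + (1-p)*0.000000] = 0.000000
  V(1,1) = exp(-r*dt) * [p*0.000000 + (1-p)*4.125869] = 1.751853
  V(0,0) = exp(-r*dt) * [p*0.000000 + (1-p)*1.751853] = 0.743841


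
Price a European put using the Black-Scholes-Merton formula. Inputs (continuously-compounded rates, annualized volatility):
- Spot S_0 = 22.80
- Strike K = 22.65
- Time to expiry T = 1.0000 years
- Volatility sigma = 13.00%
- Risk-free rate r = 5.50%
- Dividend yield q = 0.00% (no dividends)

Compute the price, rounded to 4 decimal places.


d1 = (ln(S/K) + (r - q + 0.5*sigma^2) * T) / (sigma * sqrt(T)) = 0.53885142
d2 = d1 - sigma * sqrt(T) = 0.40885142
exp(-rT) = 0.94648515; exp(-qT) = 1.00000000
P = K * exp(-rT) * N(-d2) - S_0 * exp(-qT) * N(-d1)
N(-d1) = 0.29499469; N(-d2) = 0.34132435
P = 22.6500 * 0.94648515 * 0.34132435 - 22.8000 * 1.00000000 * 0.29499469 = 0.5914

Answer: Price = 0.5914


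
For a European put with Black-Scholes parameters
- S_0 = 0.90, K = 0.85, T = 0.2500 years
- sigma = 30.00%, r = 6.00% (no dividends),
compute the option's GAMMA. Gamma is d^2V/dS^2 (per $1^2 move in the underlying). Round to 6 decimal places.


d1 = 0.5560560923; d2 = 0.4060560923
phi(d1) = 0.3417971925; exp(-qT) = 1.0000000000; exp(-rT) = 0.9851119396
Gamma = exp(-qT) * phi(d1) / (S * sigma * sqrt(T)) = 1.0000000000 * 0.3417971925 / (0.9000 * 0.3000 * 0.5000000000) = 2.531831

Answer: Gamma = 2.531831


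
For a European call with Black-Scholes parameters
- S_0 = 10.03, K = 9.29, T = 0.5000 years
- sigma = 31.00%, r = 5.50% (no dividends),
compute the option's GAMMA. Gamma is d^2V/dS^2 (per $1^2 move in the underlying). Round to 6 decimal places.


Answer: Gamma = 0.152942

Derivation:
d1 = 0.5846954166; d2 = 0.3654923145
phi(d1) = 0.3362592301; exp(-qT) = 1.0000000000; exp(-rT) = 0.9728746826
Gamma = exp(-qT) * phi(d1) / (S * sigma * sqrt(T)) = 1.0000000000 * 0.3362592301 / (10.0300 * 0.3100 * 0.7071067812) = 0.152942


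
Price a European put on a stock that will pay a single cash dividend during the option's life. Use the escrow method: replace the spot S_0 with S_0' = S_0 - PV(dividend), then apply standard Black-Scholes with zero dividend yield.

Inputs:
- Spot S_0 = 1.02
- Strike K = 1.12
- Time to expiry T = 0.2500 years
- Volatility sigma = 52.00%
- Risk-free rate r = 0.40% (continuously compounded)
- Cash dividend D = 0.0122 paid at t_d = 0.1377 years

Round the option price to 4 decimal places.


PV(D) = D * exp(-r * t_d) = 0.0122 * 0.99944935 = 0.01219328
S_0' = S_0 - PV(D) = 1.0200 - 0.01219328 = 1.00780672
d1 = (ln(S_0'/K) + (r + sigma^2/2)*T) / (sigma*sqrt(T)) = -0.27212416
d2 = d1 - sigma*sqrt(T) = -0.53212416
exp(-rT) = 0.99900050
N(-d1) = 0.60723672; N(-d2) = 0.70268000
P = K * exp(-rT) * N(-d2) - S_0' * N(-d1) = 1.1200 * 0.99900050 * 0.70268000 - 1.00780672 * 0.60723672 = 0.1742

Answer: Price = 0.1742


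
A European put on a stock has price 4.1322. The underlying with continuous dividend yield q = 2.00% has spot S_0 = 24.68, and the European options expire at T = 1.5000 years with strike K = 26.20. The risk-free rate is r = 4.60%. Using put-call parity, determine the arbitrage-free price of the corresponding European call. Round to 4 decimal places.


Answer: Call price = 3.6296

Derivation:
Put-call parity: C - P = S_0 * exp(-qT) - K * exp(-rT).
S_0 * exp(-qT) = 24.6800 * 0.97044553 = 23.95059577
K * exp(-rT) = 26.2000 * 0.93332668 = 24.45315902
C = P + S*exp(-qT) - K*exp(-rT)
C = 4.1322 + 23.95059577 - 24.45315902 = 3.6296


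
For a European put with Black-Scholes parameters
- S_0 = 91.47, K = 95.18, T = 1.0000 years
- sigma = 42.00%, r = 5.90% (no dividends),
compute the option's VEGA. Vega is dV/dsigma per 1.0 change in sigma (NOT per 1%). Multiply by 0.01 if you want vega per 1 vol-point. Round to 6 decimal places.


Answer: Vega = 35.316579

Derivation:
d1 = 0.2558124142; d2 = -0.1641875858
phi(d1) = 0.3861001339; exp(-qT) = 1.0000000000; exp(-rT) = 0.9427067692
Vega = S * exp(-qT) * phi(d1) * sqrt(T) = 91.4700 * 1.0000000000 * 0.3861001339 * 1.0000000000 = 35.316579


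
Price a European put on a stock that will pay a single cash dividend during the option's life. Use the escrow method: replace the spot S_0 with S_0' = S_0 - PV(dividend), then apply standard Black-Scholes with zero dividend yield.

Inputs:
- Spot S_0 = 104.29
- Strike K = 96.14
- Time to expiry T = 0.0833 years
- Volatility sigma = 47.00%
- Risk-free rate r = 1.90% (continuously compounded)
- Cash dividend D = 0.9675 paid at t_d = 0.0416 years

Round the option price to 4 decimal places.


PV(D) = D * exp(-r * t_d) = 0.9675 * 0.99920991 = 0.96673559
S_0' = S_0 - PV(D) = 104.2900 - 0.96673559 = 103.32326441
d1 = (ln(S_0'/K) + (r + sigma^2/2)*T) / (sigma*sqrt(T)) = 0.61069059
d2 = d1 - sigma*sqrt(T) = 0.47504041
exp(-rT) = 0.99841855
N(-d1) = 0.27070222; N(-d2) = 0.31737908
P = K * exp(-rT) * N(-d2) - S_0' * N(-d1) = 96.1400 * 0.99841855 * 0.31737908 - 103.32326441 * 0.27070222 = 2.4947

Answer: Price = 2.4947


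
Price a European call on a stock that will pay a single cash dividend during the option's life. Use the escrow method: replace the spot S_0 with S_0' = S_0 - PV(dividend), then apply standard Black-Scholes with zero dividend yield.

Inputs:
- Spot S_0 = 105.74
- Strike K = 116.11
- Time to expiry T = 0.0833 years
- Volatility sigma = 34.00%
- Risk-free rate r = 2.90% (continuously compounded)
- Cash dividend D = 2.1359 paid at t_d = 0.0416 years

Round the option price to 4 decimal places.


Answer: Price = 0.6855

Derivation:
PV(D) = D * exp(-r * t_d) = 2.1359 * 0.99879433 = 2.13332480
S_0' = S_0 - PV(D) = 105.7400 - 2.13332480 = 103.60667520
d1 = (ln(S_0'/K) + (r + sigma^2/2)*T) / (sigma*sqrt(T)) = -1.08739337
d2 = d1 - sigma*sqrt(T) = -1.18552328
exp(-rT) = 0.99758722
N(d1) = 0.13843150; N(d2) = 0.11790531
C = S_0' * N(d1) - K * exp(-rT) * N(d2) = 103.60667520 * 0.13843150 - 116.1100 * 0.99758722 * 0.11790531 = 0.6855


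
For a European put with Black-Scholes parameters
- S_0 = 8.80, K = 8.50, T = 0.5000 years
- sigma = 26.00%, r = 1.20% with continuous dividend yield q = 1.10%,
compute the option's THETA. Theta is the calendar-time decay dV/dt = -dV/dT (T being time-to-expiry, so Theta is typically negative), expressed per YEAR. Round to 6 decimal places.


Answer: Theta = -0.607362

Derivation:
d1 = 0.2833080866; d2 = 0.0994603235
phi(d1) = 0.3832490388; exp(-qT) = 0.9945150973; exp(-rT) = 0.9940179641
Theta = -S*exp(-qT)*phi(d1)*sigma/(2*sqrt(T)) + r*K*exp(-rT)*N(-d2) - q*S*exp(-qT)*N(-d1)
N(-d1) = 0.3884703395; N(-d2) = 0.4603863945; sqrt(T) = 0.7071067812
Term 1 = -8.8000 * 0.9945150973 * 0.3832490388 * 0.2600 / (2 * 0.7071067812) = -0.6166425330
Term 2 = 0.0120 * 8.5000 * 0.9940179641 * 0.4603863945 = 0.0466784993
Term 3 = -0.0110 * 8.8000 * 0.9945150973 * 0.3884703395 = -0.0373976750
Theta = -0.6166425330 + (0.0466784993) + (-0.0373976750) = -0.607362


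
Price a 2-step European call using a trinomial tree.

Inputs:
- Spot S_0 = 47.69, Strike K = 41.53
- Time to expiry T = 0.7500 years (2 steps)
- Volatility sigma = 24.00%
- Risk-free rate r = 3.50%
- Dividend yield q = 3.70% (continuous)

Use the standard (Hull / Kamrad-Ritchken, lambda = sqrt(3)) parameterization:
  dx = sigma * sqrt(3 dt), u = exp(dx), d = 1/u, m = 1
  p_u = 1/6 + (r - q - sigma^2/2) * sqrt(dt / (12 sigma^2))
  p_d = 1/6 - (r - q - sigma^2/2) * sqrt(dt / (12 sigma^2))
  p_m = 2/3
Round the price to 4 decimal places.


Answer: Price = V(0,0) = 7.4949

Derivation:
dt = T/N = 0.375000; dx = sigma*sqrt(3*dt) = 0.254558
u = exp(dx) = 1.289892; d = 1/u = 0.775259
p_u = 0.143980, p_m = 0.666667, p_d = 0.189353
Discount per step: exp(-r*dt) = 0.986961
Stock lattice S(k, j) with j the centered position index:
  k=0: S(0,+0) = 47.6900
  k=1: S(1,-1) = 36.9721; S(1,+0) = 47.6900; S(1,+1) = 61.5149
  k=2: S(2,-2) = 28.6629; S(2,-1) = 36.9721; S(2,+0) = 47.6900; S(2,+1) = 61.5149; S(2,+2) = 79.3476
Terminal payoffs V(N, j) = max(S_T - K, 0):
  V(2,-2) = 0.000000; V(2,-1) = 0.000000; V(2,+0) = 6.160000; V(2,+1) = 19.984946; V(2,+2) = 37.817633
Backward induction: V(k, j) = exp(-r*dt) * [p_u * V(k+1, j+1) + p_m * V(k+1, j) + p_d * V(k+1, j-1)]
  V(1,-1) = exp(-r*dt) * [p_u*6.160000 + p_m*0.000000 + p_d*0.000000] = 0.875354
  V(1,+0) = exp(-r*dt) * [p_u*19.984946 + p_m*6.160000 + p_d*0.000000] = 6.893038
  V(1,+1) = exp(-r*dt) * [p_u*37.817633 + p_m*19.984946 + p_d*6.160000] = 19.674774
  V(0,+0) = exp(-r*dt) * [p_u*19.674774 + p_m*6.893038 + p_d*0.875354] = 7.494871


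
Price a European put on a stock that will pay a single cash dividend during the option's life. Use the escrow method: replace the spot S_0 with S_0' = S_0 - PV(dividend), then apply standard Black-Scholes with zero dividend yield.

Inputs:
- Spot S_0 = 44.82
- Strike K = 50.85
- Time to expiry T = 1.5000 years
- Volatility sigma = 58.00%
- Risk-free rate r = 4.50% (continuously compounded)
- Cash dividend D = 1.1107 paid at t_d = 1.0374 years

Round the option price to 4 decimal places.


Answer: Price = 14.6361

Derivation:
PV(D) = D * exp(-r * t_d) = 1.1107 * 0.95438989 = 1.06004085
S_0' = S_0 - PV(D) = 44.8200 - 1.06004085 = 43.75995915
d1 = (ln(S_0'/K) + (r + sigma^2/2)*T) / (sigma*sqrt(T)) = 0.23880991
d2 = d1 - sigma*sqrt(T) = -0.47154212
exp(-rT) = 0.93472772
N(-d1) = 0.40562649; N(-d2) = 0.68137317
P = K * exp(-rT) * N(-d2) - S_0' * N(-d1) = 50.8500 * 0.93472772 * 0.68137317 - 43.75995915 * 0.40562649 = 14.6361


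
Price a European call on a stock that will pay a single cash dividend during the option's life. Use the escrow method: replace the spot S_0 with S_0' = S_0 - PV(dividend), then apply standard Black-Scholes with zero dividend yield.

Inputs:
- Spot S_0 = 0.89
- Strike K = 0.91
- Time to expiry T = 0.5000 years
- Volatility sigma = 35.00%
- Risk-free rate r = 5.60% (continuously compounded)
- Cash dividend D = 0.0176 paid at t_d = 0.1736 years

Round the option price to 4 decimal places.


PV(D) = D * exp(-r * t_d) = 0.0176 * 0.99032550 = 0.01742973
S_0' = S_0 - PV(D) = 0.8900 - 0.01742973 = 0.87257027
d1 = (ln(S_0'/K) + (r + sigma^2/2)*T) / (sigma*sqrt(T)) = 0.06716945
d2 = d1 - sigma*sqrt(T) = -0.18031792
exp(-rT) = 0.97238837
N(d1) = 0.52677660; N(d2) = 0.42845149
C = S_0' * N(d1) - K * exp(-rT) * N(d2) = 0.87257027 * 0.52677660 - 0.9100 * 0.97238837 * 0.42845149 = 0.0805

Answer: Price = 0.0805


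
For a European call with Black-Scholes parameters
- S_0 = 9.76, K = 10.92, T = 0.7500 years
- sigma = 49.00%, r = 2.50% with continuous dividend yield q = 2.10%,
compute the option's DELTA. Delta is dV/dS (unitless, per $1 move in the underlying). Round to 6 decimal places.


d1 = -0.0454011046; d2 = -0.4697535525
phi(d1) = 0.3985313303; exp(-qT) = 0.9843733826; exp(-rT) = 0.9814246877
N(d1) = 0.4818938003
Delta = exp(-qT) * N(d1) = 0.9843733826 * 0.4818938003 = 0.474363

Answer: Delta = 0.474363


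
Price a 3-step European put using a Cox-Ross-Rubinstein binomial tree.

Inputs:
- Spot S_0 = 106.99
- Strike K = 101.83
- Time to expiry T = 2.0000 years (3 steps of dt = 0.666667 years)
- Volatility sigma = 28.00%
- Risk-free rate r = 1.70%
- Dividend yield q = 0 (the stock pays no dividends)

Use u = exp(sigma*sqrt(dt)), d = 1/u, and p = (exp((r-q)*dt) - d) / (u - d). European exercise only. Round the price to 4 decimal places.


Answer: Price = V(0,0) = 13.4035

Derivation:
dt = T/N = 0.666667
u = exp(sigma*sqrt(dt)) = 1.256863; d = 1/u = 0.795632
p = (exp((r-q)*dt) - d) / (u - d) = 0.467805
Discount per step: exp(-r*dt) = 0.988731
Stock lattice S(k, i) with i counting down-moves:
  k=0: S(0,0) = 106.9900
  k=1: S(1,0) = 134.4718; S(1,1) = 85.1246
  k=2: S(2,0) = 169.0126; S(2,1) = 106.9900; S(2,2) = 67.7278
  k=3: S(3,0) = 212.4257; S(3,1) = 134.4718; S(3,2) = 85.1246; S(3,3) = 53.8864
Terminal payoffs V(N, i) = max(K - S_T, 0):
  V(3,0) = 0.000000; V(3,1) = 0.000000; V(3,2) = 16.705378; V(3,3) = 47.943594
Backward induction: V(k, i) = exp(-r*dt) * [p * V(k+1, i) + (1-p) * V(k+1, i+1)].
  V(2,0) = exp(-r*dt) * [p*0.000000 + (1-p)*0.000000] = 0.000000
  V(2,1) = exp(-r*dt) * [p*0.000000 + (1-p)*16.705378] = 8.790335
  V(2,2) = exp(-r*dt) * [p*16.705378 + (1-p)*47.943594] = 32.954604
  V(1,0) = exp(-r*dt) * [p*0.000000 + (1-p)*8.790335] = 4.625457
  V(1,1) = exp(-r*dt) * [p*8.790335 + (1-p)*32.954604] = 21.406463
  V(0,0) = exp(-r*dt) * [p*4.625457 + (1-p)*21.406463] = 13.403462


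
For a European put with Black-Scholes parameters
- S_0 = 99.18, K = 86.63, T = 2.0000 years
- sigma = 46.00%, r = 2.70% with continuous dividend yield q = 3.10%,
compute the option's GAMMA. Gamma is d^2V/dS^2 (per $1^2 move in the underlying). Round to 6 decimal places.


d1 = 0.5209381786; d2 = -0.1296000601
phi(d1) = 0.3483223879; exp(-qT) = 0.9398828868; exp(-rT) = 0.9474321065
Gamma = exp(-qT) * phi(d1) / (S * sigma * sqrt(T)) = 0.9398828868 * 0.3483223879 / (99.1800 * 0.4600 * 1.4142135624) = 0.005074

Answer: Gamma = 0.005074


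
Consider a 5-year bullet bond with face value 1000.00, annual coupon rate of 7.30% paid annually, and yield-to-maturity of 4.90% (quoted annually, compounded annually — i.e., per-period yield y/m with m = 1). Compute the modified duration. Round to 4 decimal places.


Answer: Modified duration = 4.1931

Derivation:
Coupon per period c = face * coupon_rate / m = 73.000000
Periods per year m = 1; per-period yield y/m = 0.049000
Number of cashflows N = 5
Cashflows (t years, CF_t, discount factor 1/(1+y/m)^(m*t), PV):
  t = 1.0000: CF_t = 73.000000, DF = 0.953289, PV = 69.590086
  t = 2.0000: CF_t = 73.000000, DF = 0.908760, PV = 66.339453
  t = 3.0000: CF_t = 73.000000, DF = 0.866310, PV = 63.240660
  t = 4.0000: CF_t = 73.000000, DF = 0.825844, PV = 60.286616
  t = 5.0000: CF_t = 1073.000000, DF = 0.787268, PV = 844.738486
Price P = sum_t PV_t = 1104.195301
First compute Macaulay numerator sum_t t * PV_t:
  t * PV_t at t = 1.0000: 69.590086
  t * PV_t at t = 2.0000: 132.678905
  t * PV_t at t = 3.0000: 189.721981
  t * PV_t at t = 4.0000: 241.146464
  t * PV_t at t = 5.0000: 4223.692431
Macaulay duration D = 4856.829867 / 1104.195301 = 4.398524
Modified duration = D / (1 + y/m) = 4.398524 / (1 + 0.049000) = 4.193064


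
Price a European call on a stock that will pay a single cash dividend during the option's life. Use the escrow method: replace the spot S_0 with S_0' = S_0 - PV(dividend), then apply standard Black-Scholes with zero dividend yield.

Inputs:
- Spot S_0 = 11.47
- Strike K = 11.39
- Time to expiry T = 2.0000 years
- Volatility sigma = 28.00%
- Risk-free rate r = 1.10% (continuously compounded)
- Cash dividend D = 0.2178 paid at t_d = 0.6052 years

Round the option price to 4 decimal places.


Answer: Price = 1.8138

Derivation:
PV(D) = D * exp(-r * t_d) = 0.2178 * 0.99336491 = 0.21635488
S_0' = S_0 - PV(D) = 11.4700 - 0.21635488 = 11.25364512
d1 = (ln(S_0'/K) + (r + sigma^2/2)*T) / (sigma*sqrt(T)) = 0.22313338
d2 = d1 - sigma*sqrt(T) = -0.17284642
exp(-rT) = 0.97824024
N(d1) = 0.58828415; N(d2) = 0.43138607
C = S_0' * N(d1) - K * exp(-rT) * N(d2) = 11.25364512 * 0.58828415 - 11.3900 * 0.97824024 * 0.43138607 = 1.8138


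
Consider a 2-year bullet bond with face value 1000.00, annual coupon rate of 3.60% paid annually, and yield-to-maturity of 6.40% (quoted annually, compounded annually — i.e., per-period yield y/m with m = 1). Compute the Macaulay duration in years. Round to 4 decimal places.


Answer: Macaulay duration = 1.9643 years

Derivation:
Coupon per period c = face * coupon_rate / m = 36.000000
Periods per year m = 1; per-period yield y/m = 0.064000
Number of cashflows N = 2
Cashflows (t years, CF_t, discount factor 1/(1+y/m)^(m*t), PV):
  t = 1.0000: CF_t = 36.000000, DF = 0.939850, PV = 33.834586
  t = 2.0000: CF_t = 1036.000000, DF = 0.883317, PV = 915.116739
Price P = sum_t PV_t = 948.951326
Macaulay numerator sum_t t * PV_t:
  t * PV_t at t = 1.0000: 33.834586
  t * PV_t at t = 2.0000: 1830.233478
Macaulay duration D = (sum_t t * PV_t) / P = 1864.068065 / 948.951326 = 1.964345


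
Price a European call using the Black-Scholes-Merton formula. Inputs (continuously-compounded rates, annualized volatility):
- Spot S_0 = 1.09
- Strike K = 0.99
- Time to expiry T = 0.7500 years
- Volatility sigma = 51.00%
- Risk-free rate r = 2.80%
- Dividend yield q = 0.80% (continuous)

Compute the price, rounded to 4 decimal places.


d1 = (ln(S/K) + (r - q + 0.5*sigma^2) * T) / (sigma * sqrt(T)) = 0.47266995
d2 = d1 - sigma * sqrt(T) = 0.03099699
exp(-rT) = 0.97921896; exp(-qT) = 0.99401796
C = S_0 * exp(-qT) * N(d1) - K * exp(-rT) * N(d2)
N(d1) = 0.68177566; N(d2) = 0.51236403
C = 1.0900 * 0.99401796 * 0.68177566 - 0.9900 * 0.97921896 * 0.51236403 = 0.2420

Answer: Price = 0.2420


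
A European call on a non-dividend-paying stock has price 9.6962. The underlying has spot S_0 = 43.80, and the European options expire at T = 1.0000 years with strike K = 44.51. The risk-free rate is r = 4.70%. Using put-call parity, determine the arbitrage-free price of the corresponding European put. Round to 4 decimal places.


Put-call parity: C - P = S_0 * exp(-qT) - K * exp(-rT).
S_0 * exp(-qT) = 43.8000 * 1.00000000 = 43.80000000
K * exp(-rT) = 44.5100 * 0.95408740 = 42.46643007
P = C - S*exp(-qT) + K*exp(-rT)
P = 9.6962 - 43.80000000 + 42.46643007 = 8.3626

Answer: Put price = 8.3626


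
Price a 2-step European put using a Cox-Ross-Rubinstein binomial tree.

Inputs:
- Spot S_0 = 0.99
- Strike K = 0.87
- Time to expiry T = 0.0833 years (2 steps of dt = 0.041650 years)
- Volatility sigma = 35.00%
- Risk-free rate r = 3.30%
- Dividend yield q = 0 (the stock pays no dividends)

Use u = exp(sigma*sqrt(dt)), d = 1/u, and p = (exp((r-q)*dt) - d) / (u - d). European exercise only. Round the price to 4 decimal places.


Answer: Price = V(0,0) = 0.0030

Derivation:
dt = T/N = 0.041650
u = exp(sigma*sqrt(dt)) = 1.074042; d = 1/u = 0.931062
p = (exp((r-q)*dt) - d) / (u - d) = 0.491770
Discount per step: exp(-r*dt) = 0.998626
Stock lattice S(k, i) with i counting down-moves:
  k=0: S(0,0) = 0.9900
  k=1: S(1,0) = 1.0633; S(1,1) = 0.9218
  k=2: S(2,0) = 1.1420; S(2,1) = 0.9900; S(2,2) = 0.8582
Terminal payoffs V(N, i) = max(K - S_T, 0):
  V(2,0) = 0.000000; V(2,1) = 0.000000; V(2,2) = 0.011792
Backward induction: V(k, i) = exp(-r*dt) * [p * V(k+1, i) + (1-p) * V(k+1, i+1)].
  V(1,0) = exp(-r*dt) * [p*0.000000 + (1-p)*0.000000] = 0.000000
  V(1,1) = exp(-r*dt) * [p*0.000000 + (1-p)*0.011792] = 0.005985
  V(0,0) = exp(-r*dt) * [p*0.000000 + (1-p)*0.005985] = 0.003037


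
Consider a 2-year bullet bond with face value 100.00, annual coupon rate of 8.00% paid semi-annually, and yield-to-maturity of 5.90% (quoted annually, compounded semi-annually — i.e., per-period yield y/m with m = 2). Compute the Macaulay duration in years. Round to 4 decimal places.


Coupon per period c = face * coupon_rate / m = 4.000000
Periods per year m = 2; per-period yield y/m = 0.029500
Number of cashflows N = 4
Cashflows (t years, CF_t, discount factor 1/(1+y/m)^(m*t), PV):
  t = 0.5000: CF_t = 4.000000, DF = 0.971345, PV = 3.885381
  t = 1.0000: CF_t = 4.000000, DF = 0.943512, PV = 3.774047
  t = 1.5000: CF_t = 4.000000, DF = 0.916476, PV = 3.665903
  t = 2.0000: CF_t = 104.000000, DF = 0.890214, PV = 92.582294
Price P = sum_t PV_t = 103.907624
Macaulay numerator sum_t t * PV_t:
  t * PV_t at t = 0.5000: 1.942691
  t * PV_t at t = 1.0000: 3.774047
  t * PV_t at t = 1.5000: 5.498854
  t * PV_t at t = 2.0000: 185.164587
Macaulay duration D = (sum_t t * PV_t) / P = 196.380179 / 103.907624 = 1.889950

Answer: Macaulay duration = 1.8899 years


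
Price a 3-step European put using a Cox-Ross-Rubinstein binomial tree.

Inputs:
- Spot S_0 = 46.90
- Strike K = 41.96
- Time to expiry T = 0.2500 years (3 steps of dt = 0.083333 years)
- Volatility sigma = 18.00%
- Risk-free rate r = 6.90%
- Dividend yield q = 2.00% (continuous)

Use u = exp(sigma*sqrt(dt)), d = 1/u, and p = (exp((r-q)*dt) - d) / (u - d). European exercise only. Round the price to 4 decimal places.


Answer: Price = V(0,0) = 0.1911

Derivation:
dt = T/N = 0.083333
u = exp(sigma*sqrt(dt)) = 1.053335; d = 1/u = 0.949365
p = (exp((r-q)*dt) - d) / (u - d) = 0.526367
Discount per step: exp(-r*dt) = 0.994266
Stock lattice S(k, i) with i counting down-moves:
  k=0: S(0,0) = 46.9000
  k=1: S(1,0) = 49.4014; S(1,1) = 44.5252
  k=2: S(2,0) = 52.0363; S(2,1) = 46.9000; S(2,2) = 42.2707
  k=3: S(3,0) = 54.8116; S(3,1) = 49.4014; S(3,2) = 44.5252; S(3,3) = 40.1304
Terminal payoffs V(N, i) = max(K - S_T, 0):
  V(3,0) = 0.000000; V(3,1) = 0.000000; V(3,2) = 0.000000; V(3,3) = 1.829642
Backward induction: V(k, i) = exp(-r*dt) * [p * V(k+1, i) + (1-p) * V(k+1, i+1)].
  V(2,0) = exp(-r*dt) * [p*0.000000 + (1-p)*0.000000] = 0.000000
  V(2,1) = exp(-r*dt) * [p*0.000000 + (1-p)*0.000000] = 0.000000
  V(2,2) = exp(-r*dt) * [p*0.000000 + (1-p)*1.829642] = 0.861610
  V(1,0) = exp(-r*dt) * [p*0.000000 + (1-p)*0.000000] = 0.000000
  V(1,1) = exp(-r*dt) * [p*0.000000 + (1-p)*0.861610] = 0.405747
  V(0,0) = exp(-r*dt) * [p*0.000000 + (1-p)*0.405747] = 0.191073


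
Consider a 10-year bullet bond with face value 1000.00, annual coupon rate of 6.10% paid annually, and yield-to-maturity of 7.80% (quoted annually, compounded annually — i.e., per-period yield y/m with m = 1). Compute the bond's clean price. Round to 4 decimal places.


Coupon per period c = face * coupon_rate / m = 61.000000
Periods per year m = 1; per-period yield y/m = 0.078000
Number of cashflows N = 10
Cashflows (t years, CF_t, discount factor 1/(1+y/m)^(m*t), PV):
  t = 1.0000: CF_t = 61.000000, DF = 0.927644, PV = 56.586271
  t = 2.0000: CF_t = 61.000000, DF = 0.860523, PV = 52.491902
  t = 3.0000: CF_t = 61.000000, DF = 0.798259, PV = 48.693787
  t = 4.0000: CF_t = 61.000000, DF = 0.740500, PV = 45.170489
  t = 5.0000: CF_t = 61.000000, DF = 0.686920, PV = 41.902123
  t = 6.0000: CF_t = 61.000000, DF = 0.637217, PV = 38.870244
  t = 7.0000: CF_t = 61.000000, DF = 0.591111, PV = 36.057741
  t = 8.0000: CF_t = 61.000000, DF = 0.548340, PV = 33.448739
  t = 9.0000: CF_t = 61.000000, DF = 0.508664, PV = 31.028515
  t = 10.0000: CF_t = 1061.000000, DF = 0.471859, PV = 500.642570
Price P = sum_t PV_t = 884.892381

Answer: Price = 884.8924


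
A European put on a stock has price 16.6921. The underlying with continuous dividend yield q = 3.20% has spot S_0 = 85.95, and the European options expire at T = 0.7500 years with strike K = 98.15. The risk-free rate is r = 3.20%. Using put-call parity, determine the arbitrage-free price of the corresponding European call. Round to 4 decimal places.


Answer: Call price = 4.7814

Derivation:
Put-call parity: C - P = S_0 * exp(-qT) - K * exp(-rT).
S_0 * exp(-qT) = 85.9500 * 0.97628571 = 83.91175675
K * exp(-rT) = 98.1500 * 0.97628571 = 95.82244241
C = P + S*exp(-qT) - K*exp(-rT)
C = 16.6921 + 83.91175675 - 95.82244241 = 4.7814


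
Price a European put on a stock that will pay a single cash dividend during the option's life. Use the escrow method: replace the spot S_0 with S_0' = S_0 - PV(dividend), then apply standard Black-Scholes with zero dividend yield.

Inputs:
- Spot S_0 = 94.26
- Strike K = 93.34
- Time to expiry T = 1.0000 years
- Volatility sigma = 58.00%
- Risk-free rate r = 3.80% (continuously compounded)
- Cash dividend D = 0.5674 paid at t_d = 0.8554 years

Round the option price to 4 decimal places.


Answer: Price = 19.0716

Derivation:
PV(D) = D * exp(-r * t_d) = 0.5674 * 0.96801742 = 0.54925308
S_0' = S_0 - PV(D) = 94.2600 - 0.54925308 = 93.71074692
d1 = (ln(S_0'/K) + (r + sigma^2/2)*T) / (sigma*sqrt(T)) = 0.36235196
d2 = d1 - sigma*sqrt(T) = -0.21764804
exp(-rT) = 0.96271294
N(-d1) = 0.35854452; N(-d2) = 0.58614832
P = K * exp(-rT) * N(-d2) - S_0' * N(-d1) = 93.3400 * 0.96271294 * 0.58614832 - 93.71074692 * 0.35854452 = 19.0716


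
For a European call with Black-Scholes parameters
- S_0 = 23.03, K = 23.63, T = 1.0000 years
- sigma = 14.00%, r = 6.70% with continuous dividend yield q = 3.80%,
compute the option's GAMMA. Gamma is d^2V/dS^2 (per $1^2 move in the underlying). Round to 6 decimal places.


Answer: Gamma = 0.118601

Derivation:
d1 = 0.0934330188; d2 = -0.0465669812
phi(d1) = 0.3972047462; exp(-qT) = 0.9627129409; exp(-rT) = 0.9351952013
Gamma = exp(-qT) * phi(d1) / (S * sigma * sqrt(T)) = 0.9627129409 * 0.3972047462 / (23.0300 * 0.1400 * 1.0000000000) = 0.118601


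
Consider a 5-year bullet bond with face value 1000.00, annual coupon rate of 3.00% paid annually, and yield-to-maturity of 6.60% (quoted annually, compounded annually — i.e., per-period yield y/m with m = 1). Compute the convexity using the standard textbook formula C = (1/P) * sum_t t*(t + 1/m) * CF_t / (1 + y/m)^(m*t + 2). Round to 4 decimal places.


Answer: Convexity = 24.2284

Derivation:
Coupon per period c = face * coupon_rate / m = 30.000000
Periods per year m = 1; per-period yield y/m = 0.066000
Number of cashflows N = 5
Cashflows (t years, CF_t, discount factor 1/(1+y/m)^(m*t), PV):
  t = 1.0000: CF_t = 30.000000, DF = 0.938086, PV = 28.142589
  t = 2.0000: CF_t = 30.000000, DF = 0.880006, PV = 26.400177
  t = 3.0000: CF_t = 30.000000, DF = 0.825521, PV = 24.765645
  t = 4.0000: CF_t = 30.000000, DF = 0.774410, PV = 23.232312
  t = 5.0000: CF_t = 1030.000000, DF = 0.726464, PV = 748.257711
Price P = sum_t PV_t = 850.798435
Convexity numerator sum_t t*(t + 1/m) * CF_t / (1+y/m)^(m*t + 2):
  t = 1.0000: term = 49.531290
  t = 2.0000: term = 139.393873
  t = 3.0000: term = 261.526967
  t = 4.0000: term = 408.891443
  t = 5.0000: term = 19754.136327
Convexity = (1/P) * sum = 20613.479900 / 850.798435 = 24.228394


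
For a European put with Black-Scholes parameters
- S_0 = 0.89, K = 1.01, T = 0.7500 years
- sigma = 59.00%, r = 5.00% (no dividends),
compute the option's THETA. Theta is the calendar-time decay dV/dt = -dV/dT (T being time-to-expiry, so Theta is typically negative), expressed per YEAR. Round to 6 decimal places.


d1 = 0.0813248796; d2 = -0.4296301086
phi(d1) = 0.3976252098; exp(-qT) = 1.0000000000; exp(-rT) = 0.9631944177
Theta = -S*exp(-qT)*phi(d1)*sigma/(2*sqrt(T)) + r*K*exp(-rT)*N(-d2) - q*S*exp(-qT)*N(-d1)
N(-d1) = 0.4675917942; N(-d2) = 0.6662676342; sqrt(T) = 0.8660254038
Term 1 = -0.8900 * 1.0000000000 * 0.3976252098 * 0.5900 / (2 * 0.8660254038) = -0.1205466934
Term 2 = 0.0500 * 1.0100 * 0.9631944177 * 0.6662676342 = 0.0324081359
Term 3 = 0 (no dividend yield, q = 0)
Theta = -0.1205466934 + (0.0324081359) + (0.0000000000) = -0.088139

Answer: Theta = -0.088139


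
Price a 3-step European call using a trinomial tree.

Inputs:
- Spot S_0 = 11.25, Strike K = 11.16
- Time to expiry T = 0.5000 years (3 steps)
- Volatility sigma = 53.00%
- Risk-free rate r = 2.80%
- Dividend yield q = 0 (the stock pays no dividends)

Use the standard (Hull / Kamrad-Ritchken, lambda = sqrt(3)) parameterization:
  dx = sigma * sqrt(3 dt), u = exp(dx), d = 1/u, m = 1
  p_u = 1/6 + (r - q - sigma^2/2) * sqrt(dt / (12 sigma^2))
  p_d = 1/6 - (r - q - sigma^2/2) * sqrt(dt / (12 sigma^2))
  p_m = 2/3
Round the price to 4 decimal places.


dt = T/N = 0.166667; dx = sigma*sqrt(3*dt) = 0.374767
u = exp(dx) = 1.454652; d = 1/u = 0.687450
p_u = 0.141662, p_m = 0.666667, p_d = 0.191671
Discount per step: exp(-r*dt) = 0.995344
Stock lattice S(k, j) with j the centered position index:
  k=0: S(0,+0) = 11.2500
  k=1: S(1,-1) = 7.7338; S(1,+0) = 11.2500; S(1,+1) = 16.3648
  k=2: S(2,-2) = 5.3166; S(2,-1) = 7.7338; S(2,+0) = 11.2500; S(2,+1) = 16.3648; S(2,+2) = 23.8051
  k=3: S(3,-3) = 3.6549; S(3,-2) = 5.3166; S(3,-1) = 7.7338; S(3,+0) = 11.2500; S(3,+1) = 16.3648; S(3,+2) = 23.8051; S(3,+3) = 34.6282
Terminal payoffs V(N, j) = max(S_T - K, 0):
  V(3,-3) = 0.000000; V(3,-2) = 0.000000; V(3,-1) = 0.000000; V(3,+0) = 0.090000; V(3,+1) = 5.204833; V(3,+2) = 12.645135; V(3,+3) = 23.468184
Backward induction: V(k, j) = exp(-r*dt) * [p_u * V(k+1, j+1) + p_m * V(k+1, j) + p_d * V(k+1, j-1)]
  V(2,-2) = exp(-r*dt) * [p_u*0.000000 + p_m*0.000000 + p_d*0.000000] = 0.000000
  V(2,-1) = exp(-r*dt) * [p_u*0.090000 + p_m*0.000000 + p_d*0.000000] = 0.012690
  V(2,+0) = exp(-r*dt) * [p_u*5.204833 + p_m*0.090000 + p_d*0.000000] = 0.793616
  V(2,+1) = exp(-r*dt) * [p_u*12.645135 + p_m*5.204833 + p_d*0.090000] = 5.253902
  V(2,+2) = exp(-r*dt) * [p_u*23.468184 + p_m*12.645135 + p_d*5.204833] = 12.692889
  V(1,-1) = exp(-r*dt) * [p_u*0.793616 + p_m*0.012690 + p_d*0.000000] = 0.120323
  V(1,+0) = exp(-r*dt) * [p_u*5.253902 + p_m*0.793616 + p_d*0.012690] = 1.269849
  V(1,+1) = exp(-r*dt) * [p_u*12.692889 + p_m*5.253902 + p_d*0.793616] = 5.427430
  V(0,+0) = exp(-r*dt) * [p_u*5.427430 + p_m*1.269849 + p_d*0.120323] = 1.630862

Answer: Price = V(0,0) = 1.6309


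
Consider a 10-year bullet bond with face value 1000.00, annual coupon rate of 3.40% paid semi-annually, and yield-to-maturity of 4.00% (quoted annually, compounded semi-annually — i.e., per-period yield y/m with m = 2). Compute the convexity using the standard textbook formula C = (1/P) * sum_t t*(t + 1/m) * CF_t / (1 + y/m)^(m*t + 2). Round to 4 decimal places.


Answer: Convexity = 81.2359

Derivation:
Coupon per period c = face * coupon_rate / m = 17.000000
Periods per year m = 2; per-period yield y/m = 0.020000
Number of cashflows N = 20
Cashflows (t years, CF_t, discount factor 1/(1+y/m)^(m*t), PV):
  t = 0.5000: CF_t = 17.000000, DF = 0.980392, PV = 16.666667
  t = 1.0000: CF_t = 17.000000, DF = 0.961169, PV = 16.339869
  t = 1.5000: CF_t = 17.000000, DF = 0.942322, PV = 16.019480
  t = 2.0000: CF_t = 17.000000, DF = 0.923845, PV = 15.705372
  t = 2.5000: CF_t = 17.000000, DF = 0.905731, PV = 15.397424
  t = 3.0000: CF_t = 17.000000, DF = 0.887971, PV = 15.095513
  t = 3.5000: CF_t = 17.000000, DF = 0.870560, PV = 14.799523
  t = 4.0000: CF_t = 17.000000, DF = 0.853490, PV = 14.509336
  t = 4.5000: CF_t = 17.000000, DF = 0.836755, PV = 14.224840
  t = 5.0000: CF_t = 17.000000, DF = 0.820348, PV = 13.945921
  t = 5.5000: CF_t = 17.000000, DF = 0.804263, PV = 13.672472
  t = 6.0000: CF_t = 17.000000, DF = 0.788493, PV = 13.404384
  t = 6.5000: CF_t = 17.000000, DF = 0.773033, PV = 13.141553
  t = 7.0000: CF_t = 17.000000, DF = 0.757875, PV = 12.883875
  t = 7.5000: CF_t = 17.000000, DF = 0.743015, PV = 12.631250
  t = 8.0000: CF_t = 17.000000, DF = 0.728446, PV = 12.383579
  t = 8.5000: CF_t = 17.000000, DF = 0.714163, PV = 12.140764
  t = 9.0000: CF_t = 17.000000, DF = 0.700159, PV = 11.902709
  t = 9.5000: CF_t = 17.000000, DF = 0.686431, PV = 11.669323
  t = 10.0000: CF_t = 1017.000000, DF = 0.672971, PV = 684.411846
Price P = sum_t PV_t = 950.945700
Convexity numerator sum_t t*(t + 1/m) * CF_t / (1+y/m)^(m*t + 2):
  t = 0.5000: term = 8.009740
  t = 1.0000: term = 23.558058
  t = 1.5000: term = 46.192271
  t = 2.0000: term = 75.477567
  t = 2.5000: term = 110.996423
  t = 3.0000: term = 152.348031
  t = 3.5000: term = 199.147753
  t = 4.0000: term = 251.026580
  t = 4.5000: term = 307.630612
  t = 5.0000: term = 368.620560
  t = 5.5000: term = 433.671247
  t = 6.0000: term = 502.471141
  t = 6.5000: term = 574.721894
  t = 7.0000: term = 650.137889
  t = 7.5000: term = 728.445814
  t = 8.0000: term = 809.384237
  t = 8.5000: term = 892.703203
  t = 9.0000: term = 978.163833
  t = 9.5000: term = 1065.537944
  t = 10.0000: term = 69072.706465
Convexity = (1/P) * sum = 77250.951262 / 950.945700 = 81.235923


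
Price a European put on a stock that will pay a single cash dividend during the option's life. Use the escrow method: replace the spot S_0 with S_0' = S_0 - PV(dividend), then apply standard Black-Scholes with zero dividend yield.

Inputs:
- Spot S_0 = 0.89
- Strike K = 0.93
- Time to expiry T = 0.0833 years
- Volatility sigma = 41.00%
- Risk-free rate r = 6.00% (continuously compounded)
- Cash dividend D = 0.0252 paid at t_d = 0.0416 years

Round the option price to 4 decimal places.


PV(D) = D * exp(-r * t_d) = 0.0252 * 0.99750711 = 0.02513718
S_0' = S_0 - PV(D) = 0.8900 - 0.02513718 = 0.86486282
d1 = (ln(S_0'/K) + (r + sigma^2/2)*T) / (sigma*sqrt(T)) = -0.51223453
d2 = d1 - sigma*sqrt(T) = -0.63056766
exp(-rT) = 0.99501447
N(-d1) = 0.69575656; N(-d2) = 0.73583837
P = K * exp(-rT) * N(-d2) - S_0' * N(-d1) = 0.9300 * 0.99501447 * 0.73583837 - 0.86486282 * 0.69575656 = 0.0792

Answer: Price = 0.0792


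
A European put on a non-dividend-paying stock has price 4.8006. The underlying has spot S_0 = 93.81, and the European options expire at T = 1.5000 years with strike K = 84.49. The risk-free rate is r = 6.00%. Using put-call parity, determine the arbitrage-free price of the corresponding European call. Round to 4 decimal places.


Put-call parity: C - P = S_0 * exp(-qT) - K * exp(-rT).
S_0 * exp(-qT) = 93.8100 * 1.00000000 = 93.81000000
K * exp(-rT) = 84.4900 * 0.91393119 = 77.21804584
C = P + S*exp(-qT) - K*exp(-rT)
C = 4.8006 + 93.81000000 - 77.21804584 = 21.3926

Answer: Call price = 21.3926


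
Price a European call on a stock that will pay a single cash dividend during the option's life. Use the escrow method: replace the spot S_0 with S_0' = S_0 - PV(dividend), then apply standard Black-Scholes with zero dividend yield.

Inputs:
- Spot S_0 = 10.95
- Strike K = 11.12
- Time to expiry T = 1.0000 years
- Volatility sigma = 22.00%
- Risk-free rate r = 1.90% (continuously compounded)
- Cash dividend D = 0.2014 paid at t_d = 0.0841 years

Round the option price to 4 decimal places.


PV(D) = D * exp(-r * t_d) = 0.2014 * 0.99840338 = 0.20107844
S_0' = S_0 - PV(D) = 10.9500 - 0.20107844 = 10.74892156
d1 = (ln(S_0'/K) + (r + sigma^2/2)*T) / (sigma*sqrt(T)) = 0.04209155
d2 = d1 - sigma*sqrt(T) = -0.17790845
exp(-rT) = 0.98117936
N(d1) = 0.51678714; N(d2) = 0.42939744
C = S_0' * N(d1) - K * exp(-rT) * N(d2) = 10.74892156 * 0.51678714 - 11.1200 * 0.98117936 * 0.42939744 = 0.8699

Answer: Price = 0.8699


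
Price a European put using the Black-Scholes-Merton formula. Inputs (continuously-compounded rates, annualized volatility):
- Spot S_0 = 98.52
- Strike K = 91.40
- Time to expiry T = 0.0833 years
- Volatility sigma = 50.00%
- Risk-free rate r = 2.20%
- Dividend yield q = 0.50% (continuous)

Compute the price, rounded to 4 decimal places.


Answer: Price = 2.5791

Derivation:
d1 = (ln(S/K) + (r - q + 0.5*sigma^2) * T) / (sigma * sqrt(T)) = 0.60178421
d2 = d1 - sigma * sqrt(T) = 0.45747551
exp(-rT) = 0.99816908; exp(-qT) = 0.99958359
P = K * exp(-rT) * N(-d2) - S_0 * exp(-qT) * N(-d1)
N(-d1) = 0.27365889; N(-d2) = 0.32366465
P = 91.4000 * 0.99816908 * 0.32366465 - 98.5200 * 0.99958359 * 0.27365889 = 2.5791
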